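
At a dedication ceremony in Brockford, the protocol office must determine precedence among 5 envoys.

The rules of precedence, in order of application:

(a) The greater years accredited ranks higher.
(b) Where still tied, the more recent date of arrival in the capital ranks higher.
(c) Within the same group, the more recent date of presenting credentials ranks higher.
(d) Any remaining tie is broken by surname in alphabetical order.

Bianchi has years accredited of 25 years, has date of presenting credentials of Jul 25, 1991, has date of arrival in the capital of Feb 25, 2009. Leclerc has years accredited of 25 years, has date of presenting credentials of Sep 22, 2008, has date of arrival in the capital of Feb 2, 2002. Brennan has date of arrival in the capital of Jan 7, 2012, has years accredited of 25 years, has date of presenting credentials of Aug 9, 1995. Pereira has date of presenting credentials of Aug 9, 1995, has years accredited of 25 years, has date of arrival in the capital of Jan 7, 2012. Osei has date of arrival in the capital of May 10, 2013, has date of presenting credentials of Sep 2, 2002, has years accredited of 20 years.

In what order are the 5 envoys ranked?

By years accredited (higher first): Brennan, Pereira, Bianchi and Leclerc (each 25 years); then Osei (20 years).
Among Brennan, Pereira, Bianchi and Leclerc, by date of arrival in the capital (later first): Brennan and Pereira (Jan 7, 2012) before Bianchi (Feb 25, 2009) before Leclerc (Feb 2, 2002).
Brennan and Pereira both have date of presenting credentials Aug 9, 1995, so the next rule applies.
Among Brennan and Pereira, alphabetically by surname: Brennan before Pereira.
Full order: Brennan, Pereira, Bianchi, Leclerc, Osei.

Brennan, Pereira, Bianchi, Leclerc, Osei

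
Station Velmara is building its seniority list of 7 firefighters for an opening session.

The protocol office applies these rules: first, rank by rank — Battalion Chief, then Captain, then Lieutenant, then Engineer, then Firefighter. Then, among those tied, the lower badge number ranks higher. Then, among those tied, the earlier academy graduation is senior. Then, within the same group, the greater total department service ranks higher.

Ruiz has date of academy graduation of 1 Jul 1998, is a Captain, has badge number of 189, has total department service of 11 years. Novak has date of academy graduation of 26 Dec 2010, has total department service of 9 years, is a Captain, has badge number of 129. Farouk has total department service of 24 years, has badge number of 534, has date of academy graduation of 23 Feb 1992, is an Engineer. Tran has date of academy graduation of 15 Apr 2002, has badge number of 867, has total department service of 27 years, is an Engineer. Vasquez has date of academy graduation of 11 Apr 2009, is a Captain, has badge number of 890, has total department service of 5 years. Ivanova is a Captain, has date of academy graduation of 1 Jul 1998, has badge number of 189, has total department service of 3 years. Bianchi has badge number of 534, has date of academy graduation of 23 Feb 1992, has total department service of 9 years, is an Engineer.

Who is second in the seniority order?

Ruiz

By rank: Novak, Ruiz, Ivanova and Vasquez (Captain); then Farouk, Bianchi and Tran (Engineer).
Among Novak, Ruiz, Ivanova and Vasquez, by badge number (lower first): Novak (129) before Ruiz and Ivanova (189) before Vasquez (890).
Ruiz and Ivanova both have date of academy graduation 1 Jul 1998, so the next rule applies.
Among Ruiz and Ivanova, by total department service (higher first): Ruiz (11 years) before Ivanova (3 years).
Among Farouk, Bianchi and Tran, by badge number (lower first): Farouk and Bianchi (534) before Tran (867).
Farouk and Bianchi both have date of academy graduation 23 Feb 1992, so the next rule applies.
Among Farouk and Bianchi, by total department service (higher first): Farouk (24 years) before Bianchi (9 years).
Order: Novak, Ruiz, Ivanova, Vasquez, Farouk, Bianchi, Tran.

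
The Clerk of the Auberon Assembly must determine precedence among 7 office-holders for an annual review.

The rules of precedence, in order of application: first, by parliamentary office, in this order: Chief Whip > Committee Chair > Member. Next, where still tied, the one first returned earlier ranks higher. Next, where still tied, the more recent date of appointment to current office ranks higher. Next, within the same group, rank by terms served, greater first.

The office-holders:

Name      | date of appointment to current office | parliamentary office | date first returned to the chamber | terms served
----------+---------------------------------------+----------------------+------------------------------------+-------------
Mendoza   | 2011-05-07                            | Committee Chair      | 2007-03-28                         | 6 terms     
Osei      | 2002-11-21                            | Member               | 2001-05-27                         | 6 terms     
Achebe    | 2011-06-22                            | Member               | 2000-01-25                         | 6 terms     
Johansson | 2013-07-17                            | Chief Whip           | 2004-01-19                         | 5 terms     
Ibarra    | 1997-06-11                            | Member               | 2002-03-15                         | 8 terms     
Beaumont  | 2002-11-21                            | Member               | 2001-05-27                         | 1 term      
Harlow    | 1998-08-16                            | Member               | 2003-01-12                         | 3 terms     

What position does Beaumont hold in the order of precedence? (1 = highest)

5

By parliamentary office: Johansson (Chief Whip); then Mendoza (Committee Chair); then Achebe, Osei, Beaumont, Ibarra and Harlow (Member).
Among Achebe, Osei, Beaumont, Ibarra and Harlow, by date first returned to the chamber (earlier first): Achebe (2000-01-25) before Osei and Beaumont (2001-05-27) before Ibarra (2002-03-15) before Harlow (2003-01-12).
Osei and Beaumont both have date of appointment to current office 2002-11-21, so the next rule applies.
Among Osei and Beaumont, by terms served (higher first): Osei (6 terms) before Beaumont (1 term).
Order: Johansson, Mendoza, Achebe, Osei, Beaumont, Ibarra, Harlow. So position 5.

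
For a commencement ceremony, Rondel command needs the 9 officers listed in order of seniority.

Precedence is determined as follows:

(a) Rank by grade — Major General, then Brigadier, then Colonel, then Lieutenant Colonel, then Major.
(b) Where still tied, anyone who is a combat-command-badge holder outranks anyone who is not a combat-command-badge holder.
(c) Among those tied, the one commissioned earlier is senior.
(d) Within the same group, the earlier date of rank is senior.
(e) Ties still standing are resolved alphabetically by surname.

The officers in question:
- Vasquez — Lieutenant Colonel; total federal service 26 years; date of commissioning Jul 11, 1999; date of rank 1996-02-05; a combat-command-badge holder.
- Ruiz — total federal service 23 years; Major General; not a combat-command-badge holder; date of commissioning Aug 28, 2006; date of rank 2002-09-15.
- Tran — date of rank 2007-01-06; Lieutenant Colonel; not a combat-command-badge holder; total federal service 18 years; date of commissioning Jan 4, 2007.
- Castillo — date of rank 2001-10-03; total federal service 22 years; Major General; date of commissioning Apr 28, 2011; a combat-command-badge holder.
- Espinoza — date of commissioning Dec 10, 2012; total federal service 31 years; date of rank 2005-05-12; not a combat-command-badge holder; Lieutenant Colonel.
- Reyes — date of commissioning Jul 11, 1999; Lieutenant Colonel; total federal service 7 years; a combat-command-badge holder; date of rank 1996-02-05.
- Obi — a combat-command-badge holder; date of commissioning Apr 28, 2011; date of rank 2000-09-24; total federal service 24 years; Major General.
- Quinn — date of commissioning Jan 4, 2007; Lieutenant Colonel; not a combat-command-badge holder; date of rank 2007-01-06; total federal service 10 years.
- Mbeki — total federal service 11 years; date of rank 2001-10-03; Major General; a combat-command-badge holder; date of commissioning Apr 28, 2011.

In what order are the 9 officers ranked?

By grade: Obi, Castillo, Mbeki and Ruiz (Major General); then Reyes, Vasquez, Quinn, Tran and Espinoza (Lieutenant Colonel).
Among Obi, Castillo, Mbeki and Ruiz, a combat-command-badge holder before not a combat-command-badge holder: Obi, Castillo and Mbeki (a combat-command-badge holder) before Ruiz (not a combat-command-badge holder).
Obi, Castillo and Mbeki all have date of commissioning Apr 28, 2011, so the next rule applies.
Among Obi, Castillo and Mbeki, by date of rank (earlier first): Obi (2000-09-24) before Castillo and Mbeki (2001-10-03).
Among Castillo and Mbeki, alphabetically by surname: Castillo before Mbeki.
Among Reyes, Vasquez, Quinn, Tran and Espinoza, a combat-command-badge holder before not a combat-command-badge holder: Reyes and Vasquez (a combat-command-badge holder) before Quinn, Tran and Espinoza (not a combat-command-badge holder).
Reyes and Vasquez both have date of commissioning Jul 11, 1999, so the next rule applies.
Reyes and Vasquez both have date of rank 1996-02-05, so the next rule applies.
Among Reyes and Vasquez, alphabetically by surname: Reyes before Vasquez.
Among Quinn, Tran and Espinoza, by date of commissioning (earlier first): Quinn and Tran (Jan 4, 2007) before Espinoza (Dec 10, 2012).
Quinn and Tran both have date of rank 2007-01-06, so the next rule applies.
Among Quinn and Tran, alphabetically by surname: Quinn before Tran.
Full order: Obi, Castillo, Mbeki, Ruiz, Reyes, Vasquez, Quinn, Tran, Espinoza.

Obi, Castillo, Mbeki, Ruiz, Reyes, Vasquez, Quinn, Tran, Espinoza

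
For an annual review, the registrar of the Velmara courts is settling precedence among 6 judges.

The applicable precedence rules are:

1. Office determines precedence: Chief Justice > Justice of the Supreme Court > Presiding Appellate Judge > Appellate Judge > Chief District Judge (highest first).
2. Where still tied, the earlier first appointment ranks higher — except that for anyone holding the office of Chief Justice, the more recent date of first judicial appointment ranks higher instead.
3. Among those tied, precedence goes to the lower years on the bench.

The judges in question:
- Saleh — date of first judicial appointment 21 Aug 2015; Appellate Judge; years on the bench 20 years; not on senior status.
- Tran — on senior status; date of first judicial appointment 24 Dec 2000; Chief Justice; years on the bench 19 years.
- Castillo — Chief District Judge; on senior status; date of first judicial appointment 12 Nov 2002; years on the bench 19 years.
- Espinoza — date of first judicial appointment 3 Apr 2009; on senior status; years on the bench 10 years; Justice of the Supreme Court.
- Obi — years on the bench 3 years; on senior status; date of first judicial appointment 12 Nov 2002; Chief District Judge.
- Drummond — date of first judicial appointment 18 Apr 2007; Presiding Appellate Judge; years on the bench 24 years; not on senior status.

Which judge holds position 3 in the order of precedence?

Drummond

By office: Tran (Chief Justice); then Espinoza (Justice of the Supreme Court); then Drummond (Presiding Appellate Judge); then Saleh (Appellate Judge); then Obi and Castillo (Chief District Judge).
Obi and Castillo both have date of first judicial appointment 12 Nov 2002, so the next rule applies.
Among Obi and Castillo, by years on the bench (lower first): Obi (3 years) before Castillo (19 years).
Order: Tran, Espinoza, Drummond, Saleh, Obi, Castillo.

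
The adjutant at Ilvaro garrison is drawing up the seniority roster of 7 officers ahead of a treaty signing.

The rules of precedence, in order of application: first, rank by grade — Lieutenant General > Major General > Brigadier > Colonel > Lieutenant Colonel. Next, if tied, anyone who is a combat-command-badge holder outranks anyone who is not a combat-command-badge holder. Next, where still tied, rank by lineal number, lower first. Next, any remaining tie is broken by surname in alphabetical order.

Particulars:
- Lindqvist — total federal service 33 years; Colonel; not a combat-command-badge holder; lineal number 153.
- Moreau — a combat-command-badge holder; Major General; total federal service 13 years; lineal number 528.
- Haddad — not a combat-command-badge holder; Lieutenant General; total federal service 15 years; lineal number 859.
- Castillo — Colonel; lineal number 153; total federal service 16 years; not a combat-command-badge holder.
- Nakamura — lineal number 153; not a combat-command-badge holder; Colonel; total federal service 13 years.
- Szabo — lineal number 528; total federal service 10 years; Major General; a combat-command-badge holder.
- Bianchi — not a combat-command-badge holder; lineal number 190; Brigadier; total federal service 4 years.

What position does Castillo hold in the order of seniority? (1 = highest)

By grade: Haddad (Lieutenant General); then Moreau and Szabo (Major General); then Bianchi (Brigadier); then Castillo, Lindqvist and Nakamura (Colonel).
Moreau and Szabo are each a combat-command-badge holder, so the next rule applies.
Moreau and Szabo both have lineal number 528, so the next rule applies.
Among Moreau and Szabo, alphabetically by surname: Moreau before Szabo.
Castillo, Lindqvist and Nakamura are each not a combat-command-badge holder, so the next rule applies.
Castillo, Lindqvist and Nakamura all have lineal number 153, so the next rule applies.
Among Castillo, Lindqvist and Nakamura, alphabetically by surname: Castillo before Lindqvist before Nakamura.
Order: Haddad, Moreau, Szabo, Bianchi, Castillo, Lindqvist, Nakamura. So position 5.

5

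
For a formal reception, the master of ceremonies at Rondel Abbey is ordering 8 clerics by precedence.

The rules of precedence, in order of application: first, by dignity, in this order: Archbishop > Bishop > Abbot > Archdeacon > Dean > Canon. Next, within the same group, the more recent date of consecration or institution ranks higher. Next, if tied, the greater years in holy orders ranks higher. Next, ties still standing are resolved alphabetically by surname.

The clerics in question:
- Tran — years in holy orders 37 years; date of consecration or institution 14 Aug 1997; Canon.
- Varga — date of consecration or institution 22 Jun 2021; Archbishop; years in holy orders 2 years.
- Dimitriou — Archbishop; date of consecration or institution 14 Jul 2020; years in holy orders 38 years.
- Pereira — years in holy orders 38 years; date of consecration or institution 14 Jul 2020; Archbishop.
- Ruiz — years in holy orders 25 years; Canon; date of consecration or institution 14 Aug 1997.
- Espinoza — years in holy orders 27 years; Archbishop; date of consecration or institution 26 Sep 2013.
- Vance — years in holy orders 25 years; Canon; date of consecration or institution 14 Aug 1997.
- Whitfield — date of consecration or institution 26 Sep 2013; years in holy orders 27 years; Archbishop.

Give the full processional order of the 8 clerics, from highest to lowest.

By dignity: Varga, Dimitriou, Pereira, Espinoza and Whitfield (Archbishop); then Tran, Ruiz and Vance (Canon).
Among Varga, Dimitriou, Pereira, Espinoza and Whitfield, by date of consecration or institution (later first): Varga (22 Jun 2021) before Dimitriou and Pereira (14 Jul 2020) before Espinoza and Whitfield (26 Sep 2013).
Dimitriou and Pereira both have years in holy orders 38 years, so the next rule applies.
Among Dimitriou and Pereira, alphabetically by surname: Dimitriou before Pereira.
Espinoza and Whitfield both have years in holy orders 27 years, so the next rule applies.
Among Espinoza and Whitfield, alphabetically by surname: Espinoza before Whitfield.
Tran, Ruiz and Vance all have date of consecration or institution 14 Aug 1997, so the next rule applies.
Among Tran, Ruiz and Vance, by years in holy orders (higher first): Tran (37 years) before Ruiz and Vance (25 years).
Among Ruiz and Vance, alphabetically by surname: Ruiz before Vance.
Full order: Varga, Dimitriou, Pereira, Espinoza, Whitfield, Tran, Ruiz, Vance.

Varga, Dimitriou, Pereira, Espinoza, Whitfield, Tran, Ruiz, Vance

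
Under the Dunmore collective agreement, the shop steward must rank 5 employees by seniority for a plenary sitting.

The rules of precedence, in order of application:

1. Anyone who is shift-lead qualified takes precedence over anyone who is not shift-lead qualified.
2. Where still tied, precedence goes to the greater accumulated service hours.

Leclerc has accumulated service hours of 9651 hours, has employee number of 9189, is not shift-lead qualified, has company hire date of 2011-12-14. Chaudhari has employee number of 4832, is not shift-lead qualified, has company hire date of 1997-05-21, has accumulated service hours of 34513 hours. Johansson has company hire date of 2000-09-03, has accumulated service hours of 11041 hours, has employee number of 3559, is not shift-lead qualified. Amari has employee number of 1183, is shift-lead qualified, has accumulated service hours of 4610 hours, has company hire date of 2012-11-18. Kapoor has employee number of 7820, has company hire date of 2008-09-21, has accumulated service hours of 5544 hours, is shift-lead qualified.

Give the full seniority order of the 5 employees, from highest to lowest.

By the first rule: Kapoor and Amari (both shift-lead qualified); then Chaudhari, Johansson and Leclerc (each not shift-lead qualified).
Among Kapoor and Amari, by accumulated service hours (higher first): Kapoor (5544 hours) before Amari (4610 hours).
Among Chaudhari, Johansson and Leclerc, by accumulated service hours (higher first): Chaudhari (34513 hours) before Johansson (11041 hours) before Leclerc (9651 hours).
Full order: Kapoor, Amari, Chaudhari, Johansson, Leclerc.

Kapoor, Amari, Chaudhari, Johansson, Leclerc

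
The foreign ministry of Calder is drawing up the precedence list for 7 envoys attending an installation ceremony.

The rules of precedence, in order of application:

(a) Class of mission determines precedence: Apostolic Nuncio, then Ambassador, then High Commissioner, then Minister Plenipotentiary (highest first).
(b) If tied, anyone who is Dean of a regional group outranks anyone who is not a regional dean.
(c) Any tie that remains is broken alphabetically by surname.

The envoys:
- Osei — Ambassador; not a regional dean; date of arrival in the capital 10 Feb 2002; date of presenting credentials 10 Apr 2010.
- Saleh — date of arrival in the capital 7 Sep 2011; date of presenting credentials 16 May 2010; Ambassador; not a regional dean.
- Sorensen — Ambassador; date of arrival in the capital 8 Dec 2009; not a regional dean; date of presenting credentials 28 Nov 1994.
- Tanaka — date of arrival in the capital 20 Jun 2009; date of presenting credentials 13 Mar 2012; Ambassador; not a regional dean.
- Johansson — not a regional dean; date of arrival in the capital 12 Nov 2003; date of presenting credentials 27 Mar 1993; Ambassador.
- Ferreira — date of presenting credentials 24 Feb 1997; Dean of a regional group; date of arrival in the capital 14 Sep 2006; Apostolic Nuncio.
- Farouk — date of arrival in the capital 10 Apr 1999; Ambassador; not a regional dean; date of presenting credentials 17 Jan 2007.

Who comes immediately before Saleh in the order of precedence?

Osei

By class of mission: Ferreira (Apostolic Nuncio); then Farouk, Johansson, Osei, Saleh, Sorensen and Tanaka (Ambassador).
Farouk, Johansson, Osei, Saleh, Sorensen and Tanaka are each not a regional dean, so the next rule applies.
Among Farouk, Johansson, Osei, Saleh, Sorensen and Tanaka, alphabetically by surname: Farouk before Johansson before Osei before Saleh before Sorensen before Tanaka.
Order: Ferreira, Farouk, Johansson, Osei, Saleh, Sorensen, Tanaka.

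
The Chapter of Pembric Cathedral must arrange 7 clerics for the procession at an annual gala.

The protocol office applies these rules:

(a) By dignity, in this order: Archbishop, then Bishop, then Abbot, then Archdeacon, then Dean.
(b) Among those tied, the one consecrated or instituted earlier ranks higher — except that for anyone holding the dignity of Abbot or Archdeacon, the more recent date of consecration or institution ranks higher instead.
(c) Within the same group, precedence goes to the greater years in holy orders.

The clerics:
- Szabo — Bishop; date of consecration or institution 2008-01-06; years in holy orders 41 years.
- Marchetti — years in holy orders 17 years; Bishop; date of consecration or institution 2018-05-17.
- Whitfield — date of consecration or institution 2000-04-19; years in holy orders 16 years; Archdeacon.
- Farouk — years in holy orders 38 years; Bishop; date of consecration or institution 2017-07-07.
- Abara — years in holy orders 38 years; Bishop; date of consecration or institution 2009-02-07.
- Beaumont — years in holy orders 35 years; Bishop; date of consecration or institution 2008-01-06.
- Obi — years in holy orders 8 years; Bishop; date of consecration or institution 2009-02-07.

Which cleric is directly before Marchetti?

Farouk

By dignity: Szabo, Beaumont, Abara, Obi, Farouk and Marchetti (Bishop); then Whitfield (Archdeacon).
Among Szabo, Beaumont, Abara, Obi, Farouk and Marchetti, by date of consecration or institution (earlier first): Szabo and Beaumont (2008-01-06) before Abara and Obi (2009-02-07) before Farouk (2017-07-07) before Marchetti (2018-05-17).
Among Szabo and Beaumont, by years in holy orders (higher first): Szabo (41 years) before Beaumont (35 years).
Among Abara and Obi, by years in holy orders (higher first): Abara (38 years) before Obi (8 years).
Order: Szabo, Beaumont, Abara, Obi, Farouk, Marchetti, Whitfield.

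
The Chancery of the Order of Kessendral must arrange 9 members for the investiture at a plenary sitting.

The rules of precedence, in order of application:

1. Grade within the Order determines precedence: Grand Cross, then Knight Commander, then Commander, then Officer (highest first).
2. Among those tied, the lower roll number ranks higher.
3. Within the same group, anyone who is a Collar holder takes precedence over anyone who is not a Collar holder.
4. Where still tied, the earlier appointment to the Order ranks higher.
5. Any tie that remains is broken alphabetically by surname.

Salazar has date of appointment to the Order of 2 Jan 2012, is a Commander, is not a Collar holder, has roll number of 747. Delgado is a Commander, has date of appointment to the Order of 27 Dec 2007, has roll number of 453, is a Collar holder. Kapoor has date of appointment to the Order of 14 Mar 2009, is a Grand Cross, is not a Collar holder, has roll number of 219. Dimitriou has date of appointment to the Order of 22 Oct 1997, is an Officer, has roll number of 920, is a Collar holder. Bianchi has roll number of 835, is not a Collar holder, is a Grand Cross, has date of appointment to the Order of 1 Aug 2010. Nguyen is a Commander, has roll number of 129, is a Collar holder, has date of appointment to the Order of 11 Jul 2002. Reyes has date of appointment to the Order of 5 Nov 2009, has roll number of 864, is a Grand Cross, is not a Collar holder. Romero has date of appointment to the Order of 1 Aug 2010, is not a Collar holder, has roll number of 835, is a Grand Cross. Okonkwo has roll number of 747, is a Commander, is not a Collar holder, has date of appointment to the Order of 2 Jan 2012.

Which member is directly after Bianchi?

By grade within the Order: Kapoor, Bianchi, Romero and Reyes (Grand Cross); then Nguyen, Delgado, Okonkwo and Salazar (Commander); then Dimitriou (Officer).
Among Kapoor, Bianchi, Romero and Reyes, by roll number (lower first): Kapoor (219) before Bianchi and Romero (835) before Reyes (864).
Bianchi and Romero are each not a Collar holder, so the next rule applies.
Bianchi and Romero both have date of appointment to the Order 1 Aug 2010, so the next rule applies.
Among Bianchi and Romero, alphabetically by surname: Bianchi before Romero.
Among Nguyen, Delgado, Okonkwo and Salazar, by roll number (lower first): Nguyen (129) before Delgado (453) before Okonkwo and Salazar (747).
Okonkwo and Salazar are each not a Collar holder, so the next rule applies.
Okonkwo and Salazar both have date of appointment to the Order 2 Jan 2012, so the next rule applies.
Among Okonkwo and Salazar, alphabetically by surname: Okonkwo before Salazar.
Order: Kapoor, Bianchi, Romero, Reyes, Nguyen, Delgado, Okonkwo, Salazar, Dimitriou.

Romero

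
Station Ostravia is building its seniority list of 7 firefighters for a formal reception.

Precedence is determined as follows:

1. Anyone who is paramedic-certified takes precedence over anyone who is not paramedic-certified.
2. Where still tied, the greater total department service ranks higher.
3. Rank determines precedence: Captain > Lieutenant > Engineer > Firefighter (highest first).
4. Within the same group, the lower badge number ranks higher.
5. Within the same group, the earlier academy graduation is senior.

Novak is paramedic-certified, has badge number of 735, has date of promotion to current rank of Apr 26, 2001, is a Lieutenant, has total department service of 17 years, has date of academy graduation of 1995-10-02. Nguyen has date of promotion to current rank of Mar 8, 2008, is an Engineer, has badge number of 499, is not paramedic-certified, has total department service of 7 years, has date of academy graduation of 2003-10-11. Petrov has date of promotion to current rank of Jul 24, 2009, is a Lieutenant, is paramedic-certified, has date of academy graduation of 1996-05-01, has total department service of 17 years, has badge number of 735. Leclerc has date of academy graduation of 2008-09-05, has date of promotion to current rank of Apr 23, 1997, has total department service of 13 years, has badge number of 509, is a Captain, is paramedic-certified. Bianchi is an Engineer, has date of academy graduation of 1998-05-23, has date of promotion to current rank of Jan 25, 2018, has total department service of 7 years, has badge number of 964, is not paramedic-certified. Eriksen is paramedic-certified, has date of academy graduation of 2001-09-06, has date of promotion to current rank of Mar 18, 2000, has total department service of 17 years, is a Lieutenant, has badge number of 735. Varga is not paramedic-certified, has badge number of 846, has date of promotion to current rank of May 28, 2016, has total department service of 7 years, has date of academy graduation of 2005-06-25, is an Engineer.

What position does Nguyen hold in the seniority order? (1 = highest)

5

By the first rule: Novak, Petrov, Eriksen and Leclerc (each paramedic-certified); then Nguyen, Varga and Bianchi (each not paramedic-certified).
Among Novak, Petrov, Eriksen and Leclerc, by total department service (higher first): Novak, Petrov and Eriksen (17 years) before Leclerc (13 years).
Novak, Petrov and Eriksen are each Lieutenant, so the next rule applies.
Novak, Petrov and Eriksen all have badge number 735, so the next rule applies.
Among Novak, Petrov and Eriksen, by date of academy graduation (earlier first): Novak (1995-10-02) before Petrov (1996-05-01) before Eriksen (2001-09-06).
Nguyen, Varga and Bianchi all have total department service 7 years, so the next rule applies.
Nguyen, Varga and Bianchi are each Engineer, so the next rule applies.
Among Nguyen, Varga and Bianchi, by badge number (lower first): Nguyen (499) before Varga (846) before Bianchi (964).
Order: Novak, Petrov, Eriksen, Leclerc, Nguyen, Varga, Bianchi. So position 5.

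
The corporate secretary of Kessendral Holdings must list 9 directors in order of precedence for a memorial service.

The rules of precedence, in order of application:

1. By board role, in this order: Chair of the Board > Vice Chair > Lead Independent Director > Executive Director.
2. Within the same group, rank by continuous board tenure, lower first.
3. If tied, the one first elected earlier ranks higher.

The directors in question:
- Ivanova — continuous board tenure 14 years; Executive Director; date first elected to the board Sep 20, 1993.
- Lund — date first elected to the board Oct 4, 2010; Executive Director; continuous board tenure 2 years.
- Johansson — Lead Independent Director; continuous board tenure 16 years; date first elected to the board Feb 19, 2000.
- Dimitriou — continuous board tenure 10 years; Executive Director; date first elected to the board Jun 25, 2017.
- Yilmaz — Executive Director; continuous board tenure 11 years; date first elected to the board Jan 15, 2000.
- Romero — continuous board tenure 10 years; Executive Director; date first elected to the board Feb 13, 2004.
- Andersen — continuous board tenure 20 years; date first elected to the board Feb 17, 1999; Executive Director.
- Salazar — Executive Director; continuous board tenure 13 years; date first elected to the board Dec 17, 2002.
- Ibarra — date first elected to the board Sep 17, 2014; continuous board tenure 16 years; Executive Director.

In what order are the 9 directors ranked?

Johansson, Lund, Romero, Dimitriou, Yilmaz, Salazar, Ivanova, Ibarra, Andersen

By board role: Johansson (Lead Independent Director); then Lund, Romero, Dimitriou, Yilmaz, Salazar, Ivanova, Ibarra and Andersen (Executive Director).
Among Lund, Romero, Dimitriou, Yilmaz, Salazar, Ivanova, Ibarra and Andersen, by continuous board tenure (lower first): Lund (2 years) before Romero and Dimitriou (10 years) before Yilmaz (11 years) before Salazar (13 years) before Ivanova (14 years) before Ibarra (16 years) before Andersen (20 years).
Among Romero and Dimitriou, by date first elected to the board (earlier first): Romero (Feb 13, 2004) before Dimitriou (Jun 25, 2017).
Full order: Johansson, Lund, Romero, Dimitriou, Yilmaz, Salazar, Ivanova, Ibarra, Andersen.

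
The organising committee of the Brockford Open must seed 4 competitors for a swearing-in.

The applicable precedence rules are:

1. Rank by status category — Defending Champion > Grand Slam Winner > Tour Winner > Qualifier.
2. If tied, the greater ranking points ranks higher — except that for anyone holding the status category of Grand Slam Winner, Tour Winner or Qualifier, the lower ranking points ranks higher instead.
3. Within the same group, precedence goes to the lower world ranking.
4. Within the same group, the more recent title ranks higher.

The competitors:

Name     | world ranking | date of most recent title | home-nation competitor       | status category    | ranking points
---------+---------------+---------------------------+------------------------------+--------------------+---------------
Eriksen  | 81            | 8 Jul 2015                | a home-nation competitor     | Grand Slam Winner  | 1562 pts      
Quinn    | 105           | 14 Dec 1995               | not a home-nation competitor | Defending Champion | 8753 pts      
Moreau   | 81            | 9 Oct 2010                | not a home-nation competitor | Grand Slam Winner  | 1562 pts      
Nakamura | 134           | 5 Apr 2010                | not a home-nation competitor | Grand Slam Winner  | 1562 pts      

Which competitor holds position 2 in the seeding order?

Eriksen

By status category: Quinn (Defending Champion); then Eriksen, Moreau and Nakamura (Grand Slam Winner).
Eriksen, Moreau and Nakamura all have ranking points 1562 pts, so the next rule applies.
Among Eriksen, Moreau and Nakamura, by world ranking (lower first): Eriksen and Moreau (81) before Nakamura (134).
Among Eriksen and Moreau, by date of most recent title (later first): Eriksen (8 Jul 2015) before Moreau (9 Oct 2010).
Order: Quinn, Eriksen, Moreau, Nakamura.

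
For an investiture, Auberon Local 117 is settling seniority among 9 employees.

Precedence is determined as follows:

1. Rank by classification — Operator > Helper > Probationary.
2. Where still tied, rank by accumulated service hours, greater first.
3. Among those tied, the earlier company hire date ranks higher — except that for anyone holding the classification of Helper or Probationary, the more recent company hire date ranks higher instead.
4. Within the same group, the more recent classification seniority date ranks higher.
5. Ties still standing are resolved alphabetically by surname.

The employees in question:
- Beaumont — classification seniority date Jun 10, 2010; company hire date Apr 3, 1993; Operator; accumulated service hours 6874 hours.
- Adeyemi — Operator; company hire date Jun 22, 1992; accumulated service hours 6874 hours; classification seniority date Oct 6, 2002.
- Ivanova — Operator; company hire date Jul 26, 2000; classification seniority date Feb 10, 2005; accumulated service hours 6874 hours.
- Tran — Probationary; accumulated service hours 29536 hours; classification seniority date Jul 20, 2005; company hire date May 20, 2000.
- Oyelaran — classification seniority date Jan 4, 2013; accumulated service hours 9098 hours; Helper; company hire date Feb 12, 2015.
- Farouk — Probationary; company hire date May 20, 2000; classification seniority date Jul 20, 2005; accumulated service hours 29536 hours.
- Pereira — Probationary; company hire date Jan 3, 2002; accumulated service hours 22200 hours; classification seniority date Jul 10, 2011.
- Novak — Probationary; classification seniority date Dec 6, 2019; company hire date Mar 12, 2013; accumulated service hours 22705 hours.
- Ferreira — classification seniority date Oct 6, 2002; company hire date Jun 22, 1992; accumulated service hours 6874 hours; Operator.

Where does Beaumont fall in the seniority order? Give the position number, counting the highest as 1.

By classification: Adeyemi, Ferreira, Beaumont and Ivanova (Operator); then Oyelaran (Helper); then Farouk, Tran, Novak and Pereira (Probationary).
Adeyemi, Ferreira, Beaumont and Ivanova all have accumulated service hours 6874 hours, so the next rule applies.
Among Adeyemi, Ferreira, Beaumont and Ivanova, by company hire date (earlier first): Adeyemi and Ferreira (Jun 22, 1992) before Beaumont (Apr 3, 1993) before Ivanova (Jul 26, 2000).
Adeyemi and Ferreira both have classification seniority date Oct 6, 2002, so the next rule applies.
Among Adeyemi and Ferreira, alphabetically by surname: Adeyemi before Ferreira.
Among Farouk, Tran, Novak and Pereira, by accumulated service hours (higher first): Farouk and Tran (29536 hours) before Novak (22705 hours) before Pereira (22200 hours).
Farouk and Tran both have company hire date May 20, 2000, so the next rule applies.
Farouk and Tran both have classification seniority date Jul 20, 2005, so the next rule applies.
Among Farouk and Tran, alphabetically by surname: Farouk before Tran.
Order: Adeyemi, Ferreira, Beaumont, Ivanova, Oyelaran, Farouk, Tran, Novak, Pereira. So position 3.

3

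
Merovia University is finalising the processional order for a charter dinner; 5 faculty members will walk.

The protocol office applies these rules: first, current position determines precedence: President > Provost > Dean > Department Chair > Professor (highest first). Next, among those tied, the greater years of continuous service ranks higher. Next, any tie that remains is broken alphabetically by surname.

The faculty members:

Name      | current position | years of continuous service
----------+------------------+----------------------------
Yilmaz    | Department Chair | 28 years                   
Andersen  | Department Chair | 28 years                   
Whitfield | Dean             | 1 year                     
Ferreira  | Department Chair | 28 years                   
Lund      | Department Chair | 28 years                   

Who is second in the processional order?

By current position: Whitfield (Dean); then Andersen, Ferreira, Lund and Yilmaz (Department Chair).
Andersen, Ferreira, Lund and Yilmaz all have years of continuous service 28 years, so the next rule applies.
Among Andersen, Ferreira, Lund and Yilmaz, alphabetically by surname: Andersen before Ferreira before Lund before Yilmaz.
Order: Whitfield, Andersen, Ferreira, Lund, Yilmaz.

Andersen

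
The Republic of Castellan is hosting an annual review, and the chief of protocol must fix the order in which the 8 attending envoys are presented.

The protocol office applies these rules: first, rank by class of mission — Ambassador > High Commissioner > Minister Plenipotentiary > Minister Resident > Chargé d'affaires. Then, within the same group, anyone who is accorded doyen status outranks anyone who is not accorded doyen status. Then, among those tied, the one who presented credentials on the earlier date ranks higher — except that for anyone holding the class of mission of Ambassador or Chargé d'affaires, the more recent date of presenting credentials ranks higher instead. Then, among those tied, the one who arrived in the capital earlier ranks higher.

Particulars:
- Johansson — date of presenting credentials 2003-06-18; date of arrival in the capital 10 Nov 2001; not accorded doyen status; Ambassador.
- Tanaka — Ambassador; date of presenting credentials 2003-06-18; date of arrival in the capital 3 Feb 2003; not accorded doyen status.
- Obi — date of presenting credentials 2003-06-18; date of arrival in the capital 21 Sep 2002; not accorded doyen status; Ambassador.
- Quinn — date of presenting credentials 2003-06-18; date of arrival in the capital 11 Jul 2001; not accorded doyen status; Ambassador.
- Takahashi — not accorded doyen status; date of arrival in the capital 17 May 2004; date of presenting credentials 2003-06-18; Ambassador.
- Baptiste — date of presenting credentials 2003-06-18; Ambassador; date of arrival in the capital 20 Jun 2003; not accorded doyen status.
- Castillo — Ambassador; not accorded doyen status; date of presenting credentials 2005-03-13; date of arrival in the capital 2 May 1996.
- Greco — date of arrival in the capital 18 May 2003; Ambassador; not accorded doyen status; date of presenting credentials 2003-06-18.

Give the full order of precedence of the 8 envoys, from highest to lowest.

By class of mission: Castillo, Quinn, Johansson, Obi, Tanaka, Greco, Baptiste and Takahashi (Ambassador).
Castillo, Quinn, Johansson, Obi, Tanaka, Greco, Baptiste and Takahashi are each not accorded doyen status, so the next rule applies.
Among Castillo, Quinn, Johansson, Obi, Tanaka, Greco, Baptiste and Takahashi, by date of presenting credentials (later first) (reversed rule for this group): Castillo (2005-03-13) before Quinn, Johansson, Obi, Tanaka, Greco, Baptiste and Takahashi (2003-06-18).
Among Quinn, Johansson, Obi, Tanaka, Greco, Baptiste and Takahashi, by date of arrival in the capital (earlier first): Quinn (11 Jul 2001) before Johansson (10 Nov 2001) before Obi (21 Sep 2002) before Tanaka (3 Feb 2003) before Greco (18 May 2003) before Baptiste (20 Jun 2003) before Takahashi (17 May 2004).
Full order: Castillo, Quinn, Johansson, Obi, Tanaka, Greco, Baptiste, Takahashi.

Castillo, Quinn, Johansson, Obi, Tanaka, Greco, Baptiste, Takahashi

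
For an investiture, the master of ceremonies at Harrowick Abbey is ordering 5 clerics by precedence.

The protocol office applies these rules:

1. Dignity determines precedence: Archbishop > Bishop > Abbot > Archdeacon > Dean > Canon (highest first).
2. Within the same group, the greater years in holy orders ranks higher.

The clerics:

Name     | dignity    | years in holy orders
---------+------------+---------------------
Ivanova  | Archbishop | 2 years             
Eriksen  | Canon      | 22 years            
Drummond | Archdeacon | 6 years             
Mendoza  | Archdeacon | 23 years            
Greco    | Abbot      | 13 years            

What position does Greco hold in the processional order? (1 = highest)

By dignity: Ivanova (Archbishop); then Greco (Abbot); then Mendoza and Drummond (Archdeacon); then Eriksen (Canon).
Among Mendoza and Drummond, by years in holy orders (higher first): Mendoza (23 years) before Drummond (6 years).
Order: Ivanova, Greco, Mendoza, Drummond, Eriksen. So position 2.

2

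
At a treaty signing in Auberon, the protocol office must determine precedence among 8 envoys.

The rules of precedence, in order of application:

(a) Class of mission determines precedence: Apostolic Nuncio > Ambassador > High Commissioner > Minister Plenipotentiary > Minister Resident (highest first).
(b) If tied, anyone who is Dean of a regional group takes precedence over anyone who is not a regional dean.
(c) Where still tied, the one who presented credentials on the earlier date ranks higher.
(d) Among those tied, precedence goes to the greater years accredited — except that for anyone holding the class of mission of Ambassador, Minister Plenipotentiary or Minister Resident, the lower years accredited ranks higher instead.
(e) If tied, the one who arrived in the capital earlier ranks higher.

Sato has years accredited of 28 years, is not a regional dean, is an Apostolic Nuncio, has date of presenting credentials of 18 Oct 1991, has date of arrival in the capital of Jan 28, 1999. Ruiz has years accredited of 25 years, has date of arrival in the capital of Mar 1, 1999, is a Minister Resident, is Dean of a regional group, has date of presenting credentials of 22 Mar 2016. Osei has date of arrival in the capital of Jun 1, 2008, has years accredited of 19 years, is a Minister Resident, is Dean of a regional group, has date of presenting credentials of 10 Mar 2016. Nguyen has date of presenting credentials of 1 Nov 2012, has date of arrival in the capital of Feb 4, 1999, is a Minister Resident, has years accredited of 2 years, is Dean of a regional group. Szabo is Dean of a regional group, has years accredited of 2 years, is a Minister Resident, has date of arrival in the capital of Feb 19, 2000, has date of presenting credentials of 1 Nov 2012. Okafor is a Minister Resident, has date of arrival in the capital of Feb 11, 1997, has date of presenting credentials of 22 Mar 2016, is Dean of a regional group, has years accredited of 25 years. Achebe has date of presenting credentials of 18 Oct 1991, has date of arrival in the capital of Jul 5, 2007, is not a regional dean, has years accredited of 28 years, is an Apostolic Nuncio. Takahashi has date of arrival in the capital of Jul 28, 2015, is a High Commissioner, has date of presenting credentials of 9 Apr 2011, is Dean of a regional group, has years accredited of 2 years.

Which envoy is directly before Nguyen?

By class of mission: Sato and Achebe (Apostolic Nuncio); then Takahashi (High Commissioner); then Nguyen, Szabo, Osei, Okafor and Ruiz (Minister Resident).
Sato and Achebe are each not a regional dean, so the next rule applies.
Sato and Achebe both have date of presenting credentials 18 Oct 1991, so the next rule applies.
Sato and Achebe both have years accredited 28 years, so the next rule applies.
Among Sato and Achebe, by date of arrival in the capital (earlier first): Sato (Jan 28, 1999) before Achebe (Jul 5, 2007).
Nguyen, Szabo, Osei, Okafor and Ruiz are each Dean of a regional group, so the next rule applies.
Among Nguyen, Szabo, Osei, Okafor and Ruiz, by date of presenting credentials (earlier first): Nguyen and Szabo (1 Nov 2012) before Osei (10 Mar 2016) before Okafor and Ruiz (22 Mar 2016).
Nguyen and Szabo both have years accredited 2 years, so the next rule applies.
Among Nguyen and Szabo, by date of arrival in the capital (earlier first): Nguyen (Feb 4, 1999) before Szabo (Feb 19, 2000).
Okafor and Ruiz both have years accredited 25 years, so the next rule applies.
Among Okafor and Ruiz, by date of arrival in the capital (earlier first): Okafor (Feb 11, 1997) before Ruiz (Mar 1, 1999).
Order: Sato, Achebe, Takahashi, Nguyen, Szabo, Osei, Okafor, Ruiz.

Takahashi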